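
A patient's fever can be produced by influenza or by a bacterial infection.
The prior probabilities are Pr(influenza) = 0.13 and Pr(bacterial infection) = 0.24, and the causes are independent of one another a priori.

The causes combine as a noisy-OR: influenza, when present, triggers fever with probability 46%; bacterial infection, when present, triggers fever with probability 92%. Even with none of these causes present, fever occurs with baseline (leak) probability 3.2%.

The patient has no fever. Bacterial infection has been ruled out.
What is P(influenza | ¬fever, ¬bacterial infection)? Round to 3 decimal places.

P(influenza | ¬fever, ¬bacterial infection) ≈ 0.075

Under noisy-OR, P(fever | causes) = 1 − (1−0.032)·∏(1−qᵢ) over the active causes.
Weight on influenza=true, given the evidence: 0.52272·0.13 = 0.067954
The normalizing constant is 0.968·0.87 + 0.52272·0.13 = 0.910114
P(influenza | ¬fever, ¬bacterial infection) = 0.067954/0.910114 ≈ 0.075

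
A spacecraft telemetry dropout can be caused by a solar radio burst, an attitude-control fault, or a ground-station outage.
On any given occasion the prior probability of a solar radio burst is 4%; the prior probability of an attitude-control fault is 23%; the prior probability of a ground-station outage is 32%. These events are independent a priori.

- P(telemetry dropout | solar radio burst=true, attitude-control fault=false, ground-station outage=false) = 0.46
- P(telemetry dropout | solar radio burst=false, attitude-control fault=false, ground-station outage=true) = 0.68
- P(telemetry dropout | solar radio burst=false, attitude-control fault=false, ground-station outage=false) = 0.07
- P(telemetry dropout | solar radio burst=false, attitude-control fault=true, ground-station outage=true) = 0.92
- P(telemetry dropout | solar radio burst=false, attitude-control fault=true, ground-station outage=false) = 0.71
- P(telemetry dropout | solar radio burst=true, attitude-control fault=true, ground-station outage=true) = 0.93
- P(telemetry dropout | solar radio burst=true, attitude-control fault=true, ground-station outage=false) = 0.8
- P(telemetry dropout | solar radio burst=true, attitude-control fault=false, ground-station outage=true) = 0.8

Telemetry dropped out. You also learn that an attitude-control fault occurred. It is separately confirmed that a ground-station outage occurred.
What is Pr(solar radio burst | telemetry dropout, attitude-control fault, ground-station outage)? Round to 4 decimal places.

Pr(solar radio burst | telemetry dropout, attitude-control fault, ground-station outage) ≈ 0.0404

P(telemetry dropout | attitude-control fault, ground-station outage) = 0.92*0.96 + 0.93*0.04 = 0.883200 + 0.037200 = 0.920400
Restricting to configurations with solar radio burst present: 0.93*0.04 = 0.037200.
Hence the posterior is 0.037200/0.920400 ≈ 0.0404.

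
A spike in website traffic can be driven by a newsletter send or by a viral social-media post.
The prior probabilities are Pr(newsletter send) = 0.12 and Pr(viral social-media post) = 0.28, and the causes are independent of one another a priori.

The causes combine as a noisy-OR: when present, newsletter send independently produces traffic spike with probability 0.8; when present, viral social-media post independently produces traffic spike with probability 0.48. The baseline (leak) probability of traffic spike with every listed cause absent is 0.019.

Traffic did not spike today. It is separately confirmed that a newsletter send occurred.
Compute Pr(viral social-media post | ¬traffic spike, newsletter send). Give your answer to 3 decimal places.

Under noisy-OR, P(traffic spike | causes) = 1 − (1−0.019)·∏(1−qᵢ) over the active causes.
P(¬traffic spike | newsletter send) = 0.1962·0.72 + 0.102024·0.28 = 0.141264 + 0.028567 = 0.169831
Restricting to configurations with viral social-media post present: 0.102024·0.28 = 0.028567.
Hence the posterior is 0.028567/0.169831 ≈ 0.168.

Pr(viral social-media post | ¬traffic spike, newsletter send) ≈ 0.168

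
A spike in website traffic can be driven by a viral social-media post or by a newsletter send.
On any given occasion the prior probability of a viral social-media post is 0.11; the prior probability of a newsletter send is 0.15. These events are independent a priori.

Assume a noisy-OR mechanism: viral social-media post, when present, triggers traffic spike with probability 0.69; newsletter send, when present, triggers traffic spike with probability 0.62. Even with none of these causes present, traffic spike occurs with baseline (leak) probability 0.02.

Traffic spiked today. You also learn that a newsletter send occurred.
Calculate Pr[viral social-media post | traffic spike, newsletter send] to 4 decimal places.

Pr[viral social-media post | traffic spike, newsletter send] ≈ 0.1484

Under noisy-OR, P(traffic spike | causes) = 1 − (1−0.02)·∏(1−qᵢ) over the active causes.
Numerator (weight on configurations with viral social-media post): 0.884556·0.11 = 0.097301
The normalizing constant is 0.6276·0.89 + 0.884556·0.11 = 0.655865
P(viral social-media post | traffic spike, newsletter send) = 0.097301/0.655865 ≈ 0.1484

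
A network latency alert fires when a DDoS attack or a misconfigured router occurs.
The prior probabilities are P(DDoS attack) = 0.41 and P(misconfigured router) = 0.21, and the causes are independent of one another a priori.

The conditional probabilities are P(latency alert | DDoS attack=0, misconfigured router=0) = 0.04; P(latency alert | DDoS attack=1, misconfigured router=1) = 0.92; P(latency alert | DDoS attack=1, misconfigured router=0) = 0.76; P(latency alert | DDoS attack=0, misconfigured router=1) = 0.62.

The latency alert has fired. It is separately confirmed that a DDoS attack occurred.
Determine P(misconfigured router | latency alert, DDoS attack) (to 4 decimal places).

P(misconfigured router | latency alert, DDoS attack) ≈ 0.2434

By total probability over both values of misconfigured router:
  P(latency alert | DDoS attack) = 0.76×0.79 + 0.92×0.21
        = 0.600400 + 0.193200 = 0.793600
The terms with misconfigured router present sum to 0.193200, so
  P(misconfigured router | latency alert, DDoS attack) = 0.193200 / 0.793600 ≈ 0.2434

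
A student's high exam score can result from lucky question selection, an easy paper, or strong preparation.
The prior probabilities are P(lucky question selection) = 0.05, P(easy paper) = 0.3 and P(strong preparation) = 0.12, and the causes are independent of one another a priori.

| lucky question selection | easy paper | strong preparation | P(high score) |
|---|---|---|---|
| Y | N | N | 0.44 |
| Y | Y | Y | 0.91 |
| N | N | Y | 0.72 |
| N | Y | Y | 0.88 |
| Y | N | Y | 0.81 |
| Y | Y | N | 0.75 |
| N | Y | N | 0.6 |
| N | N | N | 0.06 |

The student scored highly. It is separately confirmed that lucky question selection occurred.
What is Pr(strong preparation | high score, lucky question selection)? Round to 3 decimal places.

P(high score | lucky question selection) = 0.44×0.7×0.88 + 0.81×0.7×0.12 + 0.75×0.3×0.88 + 0.91×0.3×0.12 = 0.271040 + 0.068040 + 0.198000 + 0.032760 = 0.569840
The strong preparation-present share is 0.068040 + 0.032760 = 0.100800.
So P(strong preparation | high score, lucky question selection) = 0.100800/0.569840 ≈ 0.177.

Pr(strong preparation | high score, lucky question selection) ≈ 0.177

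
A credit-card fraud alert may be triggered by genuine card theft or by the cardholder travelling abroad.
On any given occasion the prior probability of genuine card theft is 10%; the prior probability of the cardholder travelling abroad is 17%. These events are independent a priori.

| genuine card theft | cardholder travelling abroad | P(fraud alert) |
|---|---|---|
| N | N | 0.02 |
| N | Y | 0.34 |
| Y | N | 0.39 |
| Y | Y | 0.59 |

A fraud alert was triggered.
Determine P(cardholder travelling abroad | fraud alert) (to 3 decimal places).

P(cardholder travelling abroad | fraud alert) ≈ 0.567

For the numerator, keep only cardholder travelling abroad=true terms: 0.052020 + 0.010030 = 0.062050
Denominator P(fraud alert): 0.02*0.9*0.83 + 0.34*0.9*0.17 + 0.39*0.1*0.83 + 0.59*0.1*0.17 = 0.109360
P(cardholder travelling abroad | fraud alert) = 0.062050/0.109360 ≈ 0.567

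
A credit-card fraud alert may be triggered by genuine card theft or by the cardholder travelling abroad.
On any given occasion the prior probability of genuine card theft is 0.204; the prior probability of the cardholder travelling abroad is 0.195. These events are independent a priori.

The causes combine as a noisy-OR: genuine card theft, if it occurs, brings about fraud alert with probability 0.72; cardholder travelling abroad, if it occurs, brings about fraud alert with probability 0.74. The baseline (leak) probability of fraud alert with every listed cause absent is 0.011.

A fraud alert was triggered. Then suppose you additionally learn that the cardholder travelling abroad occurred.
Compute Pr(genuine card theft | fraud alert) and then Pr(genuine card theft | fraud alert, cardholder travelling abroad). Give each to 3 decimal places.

Under noisy-OR, P(fraud alert | causes) = 1 − (1−0.011)·∏(1−qᵢ) over the active causes.
By total probability over the 4 (genuine card theft, cardholder travelling abroad) configurations:
  P(fraud alert) = 0.011×0.796×0.805 + 0.74286×0.796×0.195 + 0.72308×0.204×0.805 + 0.928001×0.204×0.195
        = 0.007049 + 0.115307 + 0.118744 + 0.036916 = 0.278016
Configurations with genuine card theft contribute 0.155660, so
  P(genuine card theft | fraud alert) = 0.155660 / 0.278016 ≈ 0.560

Now condition on the additional information:
P(fraud alert | cardholder travelling abroad) = 0.74286*0.796 + 0.928001*0.204 = 0.591317 + 0.189312 = 0.780629
Restricting to configurations with genuine card theft present: 0.928001*0.204 = 0.189312.
P(genuine card theft | fraud alert, cardholder travelling abroad) = 0.189312 / 0.780629 ≈ 0.243
This is intercausal reasoning (explaining away): once cardholder travelling abroad accounts for the fraud alert, genuine card theft becomes less likely.

Pr(genuine card theft | fraud alert) ≈ 0.560; Pr(genuine card theft | fraud alert, cardholder travelling abroad) ≈ 0.243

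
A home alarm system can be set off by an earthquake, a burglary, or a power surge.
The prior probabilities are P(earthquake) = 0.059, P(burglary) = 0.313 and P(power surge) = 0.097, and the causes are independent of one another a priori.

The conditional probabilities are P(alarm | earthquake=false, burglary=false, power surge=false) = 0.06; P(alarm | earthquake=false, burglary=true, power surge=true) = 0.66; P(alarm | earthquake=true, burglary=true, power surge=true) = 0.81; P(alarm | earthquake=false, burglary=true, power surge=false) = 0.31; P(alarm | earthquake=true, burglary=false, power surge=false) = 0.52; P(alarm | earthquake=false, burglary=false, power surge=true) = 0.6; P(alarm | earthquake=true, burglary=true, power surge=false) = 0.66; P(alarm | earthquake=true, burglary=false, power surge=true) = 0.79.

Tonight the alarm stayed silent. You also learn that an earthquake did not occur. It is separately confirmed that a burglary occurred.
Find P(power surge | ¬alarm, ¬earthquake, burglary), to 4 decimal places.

Numerator (weight on configurations with power surge): 0.34·0.097 = 0.032980
Normalizer over all consistent configurations: 0.69·0.903 + 0.34·0.097 = 0.656050
Posterior = 0.032980 / 0.656050 ≈ 0.0503

P(power surge | ¬alarm, ¬earthquake, burglary) ≈ 0.0503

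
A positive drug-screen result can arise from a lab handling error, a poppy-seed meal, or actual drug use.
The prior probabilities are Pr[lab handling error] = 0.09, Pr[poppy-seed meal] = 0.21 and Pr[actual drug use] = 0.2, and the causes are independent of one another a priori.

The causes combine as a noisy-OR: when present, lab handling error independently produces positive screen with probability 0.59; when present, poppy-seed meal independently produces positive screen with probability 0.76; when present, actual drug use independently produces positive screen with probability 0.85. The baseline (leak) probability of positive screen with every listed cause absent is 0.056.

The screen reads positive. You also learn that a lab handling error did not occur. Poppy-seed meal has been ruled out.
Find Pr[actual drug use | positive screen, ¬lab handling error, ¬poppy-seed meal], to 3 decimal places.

Pr[actual drug use | positive screen, ¬lab handling error, ¬poppy-seed meal] ≈ 0.793

Under noisy-OR, P(positive screen | causes) = 1 − (1−0.056)·∏(1−qᵢ) over the active causes.
For the numerator, keep only actual drug use=true terms: 0.8584*0.2 = 0.171680
Normalizer over all consistent configurations: 0.056*0.8 + 0.8584*0.2 = 0.216480
P(actual drug use | positive screen, ¬lab handling error, ¬poppy-seed meal) = 0.171680/0.216480 ≈ 0.793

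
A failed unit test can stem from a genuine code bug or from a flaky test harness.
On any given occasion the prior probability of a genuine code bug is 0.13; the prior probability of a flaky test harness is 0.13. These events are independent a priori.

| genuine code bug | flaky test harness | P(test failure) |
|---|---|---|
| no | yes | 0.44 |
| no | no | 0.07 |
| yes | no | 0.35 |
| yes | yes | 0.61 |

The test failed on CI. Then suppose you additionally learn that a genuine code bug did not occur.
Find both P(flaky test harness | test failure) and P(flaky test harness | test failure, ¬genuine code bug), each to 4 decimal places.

Enumerate the 4 (genuine code bug, flaky test harness) configurations and weight by the priors:
  P(test failure) = 0.07·0.87·0.87 + 0.44·0.87·0.13 + 0.35·0.13·0.87 + 0.61·0.13·0.13
        = 0.052983 + 0.049764 + 0.039585 + 0.010309 = 0.152641
The terms with flaky test harness present sum to 0.060073, so
  P(flaky test harness | test failure) = 0.060073 / 0.152641 ≈ 0.3936

Now condition on the additional information:
P(test failure | ¬genuine code bug) = 0.07*0.87 + 0.44*0.13 = 0.060900 + 0.057200 = 0.118100
Of this, 0.057200 comes from 0.44*0.13 (the flaky test harness=true cases).
So P(flaky test harness | test failure, ¬genuine code bug) = 0.057200/0.118100 ≈ 0.4843.
With genuine code bug excluded, flaky test harness must carry more of the explanatory weight for the test failure.

P(flaky test harness | test failure) ≈ 0.3936; P(flaky test harness | test failure, ¬genuine code bug) ≈ 0.4843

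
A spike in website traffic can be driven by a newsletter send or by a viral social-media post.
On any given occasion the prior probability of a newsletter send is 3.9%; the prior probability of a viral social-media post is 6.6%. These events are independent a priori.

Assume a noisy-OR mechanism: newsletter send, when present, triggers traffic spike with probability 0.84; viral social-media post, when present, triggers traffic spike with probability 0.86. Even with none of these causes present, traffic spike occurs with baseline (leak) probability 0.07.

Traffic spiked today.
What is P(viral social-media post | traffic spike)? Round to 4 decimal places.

Under noisy-OR, P(traffic spike | causes) = 1 − (1−0.07)·∏(1−qᵢ) over the active causes.
By total probability over the 4 (newsletter send, viral social-media post) configurations:
  P(traffic spike) = 0.07·0.961·0.934 + 0.8698·0.961·0.066 + 0.8512·0.039·0.934 + 0.979168·0.039·0.066
        = 0.062830 + 0.055168 + 0.031006 + 0.002520 = 0.151524
The terms with viral social-media post present sum to 0.057688, so
  P(viral social-media post | traffic spike) = 0.057688 / 0.151524 ≈ 0.3807

P(viral social-media post | traffic spike) ≈ 0.3807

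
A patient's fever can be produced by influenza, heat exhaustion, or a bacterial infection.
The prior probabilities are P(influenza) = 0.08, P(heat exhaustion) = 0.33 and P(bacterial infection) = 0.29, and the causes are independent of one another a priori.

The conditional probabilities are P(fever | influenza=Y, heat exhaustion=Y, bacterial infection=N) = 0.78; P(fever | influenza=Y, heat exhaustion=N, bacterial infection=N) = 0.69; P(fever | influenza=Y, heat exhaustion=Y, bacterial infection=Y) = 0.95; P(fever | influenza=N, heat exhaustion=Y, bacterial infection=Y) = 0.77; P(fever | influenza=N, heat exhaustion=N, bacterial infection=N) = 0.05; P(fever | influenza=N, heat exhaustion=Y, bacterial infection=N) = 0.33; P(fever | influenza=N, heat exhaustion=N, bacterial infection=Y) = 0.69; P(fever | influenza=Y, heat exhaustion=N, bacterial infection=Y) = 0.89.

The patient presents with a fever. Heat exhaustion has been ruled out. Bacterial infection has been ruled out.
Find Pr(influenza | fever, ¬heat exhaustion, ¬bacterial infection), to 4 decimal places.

Pr(influenza | fever, ¬heat exhaustion, ¬bacterial infection) ≈ 0.5455

P(fever | ¬heat exhaustion, ¬bacterial infection) = 0.05×0.92 + 0.69×0.08 = 0.046000 + 0.055200 = 0.101200
Of this, 0.055200 comes from 0.69×0.08 (the influenza=true cases).
P(influenza | fever, ¬heat exhaustion, ¬bacterial infection) = 0.055200 / 0.101200 ≈ 0.5455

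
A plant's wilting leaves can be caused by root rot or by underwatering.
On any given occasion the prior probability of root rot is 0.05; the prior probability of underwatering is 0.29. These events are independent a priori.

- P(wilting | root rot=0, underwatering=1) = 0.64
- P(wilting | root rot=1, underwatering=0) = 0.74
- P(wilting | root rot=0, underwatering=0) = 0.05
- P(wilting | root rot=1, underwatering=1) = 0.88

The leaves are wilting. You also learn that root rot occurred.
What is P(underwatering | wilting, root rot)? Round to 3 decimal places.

P(underwatering | wilting, root rot) ≈ 0.327

Numerator (weight on configurations with underwatering): 0.88*0.29 = 0.255200
The normalizing constant is 0.74*0.71 + 0.88*0.29 = 0.780600
Posterior = 0.255200 / 0.780600 ≈ 0.327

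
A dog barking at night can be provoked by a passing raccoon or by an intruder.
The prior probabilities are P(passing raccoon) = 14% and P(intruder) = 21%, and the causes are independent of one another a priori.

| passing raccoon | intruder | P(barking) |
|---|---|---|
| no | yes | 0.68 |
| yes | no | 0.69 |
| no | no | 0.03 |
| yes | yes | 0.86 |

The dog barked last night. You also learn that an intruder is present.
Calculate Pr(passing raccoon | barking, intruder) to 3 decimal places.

Pr(passing raccoon | barking, intruder) ≈ 0.171

P(barking | intruder) = 0.68*0.86 + 0.86*0.14 = 0.584800 + 0.120400 = 0.705200
Of this, 0.120400 comes from 0.86*0.14 (the passing raccoon=true cases).
P(passing raccoon | barking, intruder) = 0.120400 / 0.705200 ≈ 0.171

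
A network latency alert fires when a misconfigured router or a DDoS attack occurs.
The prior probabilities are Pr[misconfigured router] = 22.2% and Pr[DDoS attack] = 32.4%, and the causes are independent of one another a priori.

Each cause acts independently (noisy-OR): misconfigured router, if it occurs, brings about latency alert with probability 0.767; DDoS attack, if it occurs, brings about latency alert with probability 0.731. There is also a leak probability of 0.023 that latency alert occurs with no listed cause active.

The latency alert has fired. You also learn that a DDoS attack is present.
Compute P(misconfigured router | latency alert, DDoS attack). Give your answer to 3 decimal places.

P(misconfigured router | latency alert, DDoS attack) ≈ 0.267

Under noisy-OR, P(latency alert | causes) = 1 − (1−0.023)·∏(1−qᵢ) over the active causes.
For the numerator, keep only misconfigured router=true terms: 0.938765·0.222 = 0.208406
Normalizer over all consistent configurations: 0.737187·0.778 + 0.938765·0.222 = 0.781937
Posterior = 0.208406 / 0.781937 ≈ 0.267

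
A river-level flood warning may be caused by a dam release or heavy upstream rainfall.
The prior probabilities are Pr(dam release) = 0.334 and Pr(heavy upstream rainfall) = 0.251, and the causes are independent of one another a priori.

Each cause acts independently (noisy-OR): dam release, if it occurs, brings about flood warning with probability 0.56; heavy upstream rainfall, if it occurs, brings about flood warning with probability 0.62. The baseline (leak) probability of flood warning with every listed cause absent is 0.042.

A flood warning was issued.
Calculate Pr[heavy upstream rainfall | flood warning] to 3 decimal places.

Pr[heavy upstream rainfall | flood warning] ≈ 0.516

Under noisy-OR, P(flood warning | causes) = 1 − (1−0.042)·∏(1−qᵢ) over the active causes.
Numerator (weight on configurations with heavy upstream rainfall): 0.106311 + 0.070406 = 0.176717
Denominator P(flood warning): 0.042·0.666·0.749 + 0.63596·0.666·0.251 + 0.57848·0.334·0.749 + 0.839822·0.334·0.251 = 0.342384
P(heavy upstream rainfall | flood warning) = 0.176717/0.342384 ≈ 0.516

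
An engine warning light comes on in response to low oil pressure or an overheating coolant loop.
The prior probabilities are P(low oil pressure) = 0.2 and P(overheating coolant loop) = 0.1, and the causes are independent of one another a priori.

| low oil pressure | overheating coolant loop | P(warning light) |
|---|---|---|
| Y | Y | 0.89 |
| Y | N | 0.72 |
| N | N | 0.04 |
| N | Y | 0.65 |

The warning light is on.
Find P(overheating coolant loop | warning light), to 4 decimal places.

P(overheating coolant loop | warning light) ≈ 0.3059

For the numerator, keep only overheating coolant loop=true terms: 0.052000 + 0.017800 = 0.069800
Denominator P(warning light): 0.04*0.8*0.9 + 0.65*0.8*0.1 + 0.72*0.2*0.9 + 0.89*0.2*0.1 = 0.228200
Posterior = 0.069800 / 0.228200 ≈ 0.3059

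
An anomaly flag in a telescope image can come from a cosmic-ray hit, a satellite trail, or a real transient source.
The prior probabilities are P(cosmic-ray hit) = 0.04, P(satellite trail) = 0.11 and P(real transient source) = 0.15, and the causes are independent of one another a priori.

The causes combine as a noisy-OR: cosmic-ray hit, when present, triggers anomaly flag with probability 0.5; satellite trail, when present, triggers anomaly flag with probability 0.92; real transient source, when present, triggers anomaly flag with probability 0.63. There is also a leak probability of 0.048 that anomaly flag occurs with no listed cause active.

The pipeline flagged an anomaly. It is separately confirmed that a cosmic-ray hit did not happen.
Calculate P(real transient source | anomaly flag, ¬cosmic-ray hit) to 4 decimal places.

Under noisy-OR, P(anomaly flag | causes) = 1 − (1−0.048)·∏(1−qᵢ) over the active causes.
Sum P(anomaly flag|·) weighted by the priors over the 4 (satellite trail, real transient source) configurations:
  P(anomaly flag | ¬cosmic-ray hit) = 0.048·0.89·0.85 + 0.64776·0.89·0.15 + 0.92384·0.11·0.85 + 0.971821·0.11·0.15
        = 0.036312 + 0.086476 + 0.086379 + 0.016035 = 0.225202
Keeping only the real transient source-present terms gives 0.102511, so
  P(real transient source | anomaly flag, ¬cosmic-ray hit) = 0.102511 / 0.225202 ≈ 0.4552

P(real transient source | anomaly flag, ¬cosmic-ray hit) ≈ 0.4552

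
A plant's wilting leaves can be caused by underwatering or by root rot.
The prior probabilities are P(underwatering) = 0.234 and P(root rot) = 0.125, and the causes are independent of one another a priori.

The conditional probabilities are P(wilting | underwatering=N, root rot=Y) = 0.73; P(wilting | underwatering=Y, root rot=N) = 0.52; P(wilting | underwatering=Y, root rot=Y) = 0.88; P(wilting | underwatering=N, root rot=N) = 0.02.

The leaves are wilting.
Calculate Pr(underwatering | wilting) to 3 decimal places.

Pr(underwatering | wilting) ≈ 0.613

Weight on underwatering=true, given the evidence: 0.106470 + 0.025740 = 0.132210
Normalizer over all consistent configurations: 0.02*0.766*0.875 + 0.73*0.766*0.125 + 0.52*0.234*0.875 + 0.88*0.234*0.125 = 0.215513
Posterior = 0.132210 / 0.215513 ≈ 0.613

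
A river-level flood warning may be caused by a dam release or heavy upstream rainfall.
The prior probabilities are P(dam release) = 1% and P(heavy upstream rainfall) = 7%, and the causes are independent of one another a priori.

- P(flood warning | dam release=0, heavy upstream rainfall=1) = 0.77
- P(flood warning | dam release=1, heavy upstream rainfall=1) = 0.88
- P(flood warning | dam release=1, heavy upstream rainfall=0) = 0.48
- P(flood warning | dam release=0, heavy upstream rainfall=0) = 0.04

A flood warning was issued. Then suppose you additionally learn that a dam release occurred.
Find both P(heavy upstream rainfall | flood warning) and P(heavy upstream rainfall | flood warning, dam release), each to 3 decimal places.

P(heavy upstream rainfall | flood warning) ≈ 0.567; P(heavy upstream rainfall | flood warning, dam release) ≈ 0.121

P(flood warning) = 0.04×0.99×0.93 + 0.77×0.99×0.07 + 0.48×0.01×0.93 + 0.88×0.01×0.07 = 0.036828 + 0.053361 + 0.004464 + 0.000616 = 0.095269
The heavy upstream rainfall-present share is 0.053361 + 0.000616 = 0.053977.
So P(heavy upstream rainfall | flood warning) = 0.053977/0.095269 ≈ 0.567.

With the extra evidence:
Sum P(flood warning|·) weighted by the priors over both values of heavy upstream rainfall:
  P(flood warning | dam release) = 0.48*0.93 + 0.88*0.07
        = 0.446400 + 0.061600 = 0.508000
Keeping only the heavy upstream rainfall-present terms gives 0.061600, so
  P(heavy upstream rainfall | flood warning, dam release) = 0.061600 / 0.508000 ≈ 0.121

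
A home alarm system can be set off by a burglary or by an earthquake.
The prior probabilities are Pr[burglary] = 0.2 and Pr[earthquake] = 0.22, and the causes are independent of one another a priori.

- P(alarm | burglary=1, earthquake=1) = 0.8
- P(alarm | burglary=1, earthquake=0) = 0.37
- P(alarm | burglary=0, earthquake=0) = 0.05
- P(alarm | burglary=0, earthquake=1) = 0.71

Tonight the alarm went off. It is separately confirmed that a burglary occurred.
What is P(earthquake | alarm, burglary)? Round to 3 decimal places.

P(earthquake | alarm, burglary) ≈ 0.379

By total probability over both values of earthquake:
  P(alarm | burglary) = 0.37·0.78 + 0.8·0.22
        = 0.288600 + 0.176000 = 0.464600
Keeping only the earthquake-present terms gives 0.176000, so
  P(earthquake | alarm, burglary) = 0.176000 / 0.464600 ≈ 0.379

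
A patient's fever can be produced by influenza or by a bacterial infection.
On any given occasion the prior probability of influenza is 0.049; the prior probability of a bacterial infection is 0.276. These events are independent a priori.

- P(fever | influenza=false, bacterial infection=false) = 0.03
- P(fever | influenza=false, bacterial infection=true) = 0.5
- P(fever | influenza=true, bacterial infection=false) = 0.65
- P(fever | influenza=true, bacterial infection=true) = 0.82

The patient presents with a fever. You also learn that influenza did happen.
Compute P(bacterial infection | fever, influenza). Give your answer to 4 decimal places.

P(bacterial infection | fever, influenza) ≈ 0.3247

Weight on bacterial infection=true, given the evidence: 0.82*0.276 = 0.226320
The normalizing constant is 0.65*0.724 + 0.82*0.276 = 0.696920
P(bacterial infection | fever, influenza) = 0.226320/0.696920 ≈ 0.3247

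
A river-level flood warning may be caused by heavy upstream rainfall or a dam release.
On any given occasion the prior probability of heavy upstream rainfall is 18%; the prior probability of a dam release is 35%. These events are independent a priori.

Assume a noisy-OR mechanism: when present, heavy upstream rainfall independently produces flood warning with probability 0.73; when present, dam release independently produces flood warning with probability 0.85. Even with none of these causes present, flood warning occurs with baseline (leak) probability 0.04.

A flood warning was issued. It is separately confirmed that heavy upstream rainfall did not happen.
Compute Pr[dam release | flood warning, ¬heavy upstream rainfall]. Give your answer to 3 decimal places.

Under noisy-OR, P(flood warning | causes) = 1 − (1−0.04)·∏(1−qᵢ) over the active causes.
Sum P(flood warning|·) weighted by the priors over both values of dam release:
  P(flood warning | ¬heavy upstream rainfall) = 0.04×0.65 + 0.856×0.35
        = 0.026000 + 0.299600 = 0.325600
The terms with dam release present sum to 0.299600, so
  P(dam release | flood warning, ¬heavy upstream rainfall) = 0.299600 / 0.325600 ≈ 0.920

Pr[dam release | flood warning, ¬heavy upstream rainfall] ≈ 0.920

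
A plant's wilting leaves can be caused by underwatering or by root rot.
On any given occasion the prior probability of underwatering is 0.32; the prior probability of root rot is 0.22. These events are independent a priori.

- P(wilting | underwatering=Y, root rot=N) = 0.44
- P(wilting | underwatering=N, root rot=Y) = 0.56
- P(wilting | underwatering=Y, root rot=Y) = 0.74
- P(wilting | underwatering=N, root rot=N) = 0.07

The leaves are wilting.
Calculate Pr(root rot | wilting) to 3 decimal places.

P(wilting) = 0.07×0.68×0.78 + 0.56×0.68×0.22 + 0.44×0.32×0.78 + 0.74×0.32×0.22 = 0.037128 + 0.083776 + 0.109824 + 0.052096 = 0.282824
Of this, 0.135872 comes from 0.083776 + 0.052096 (the root rot=true cases).
P(root rot | wilting) = 0.135872 / 0.282824 ≈ 0.480

Pr(root rot | wilting) ≈ 0.480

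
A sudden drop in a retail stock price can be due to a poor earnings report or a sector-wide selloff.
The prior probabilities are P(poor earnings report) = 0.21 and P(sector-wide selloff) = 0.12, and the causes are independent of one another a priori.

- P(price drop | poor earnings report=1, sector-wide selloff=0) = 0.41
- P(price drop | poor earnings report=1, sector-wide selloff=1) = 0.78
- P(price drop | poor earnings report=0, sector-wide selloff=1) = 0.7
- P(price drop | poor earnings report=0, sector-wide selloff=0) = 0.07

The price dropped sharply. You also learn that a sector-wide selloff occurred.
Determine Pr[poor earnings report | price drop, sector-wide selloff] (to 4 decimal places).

Pr[poor earnings report | price drop, sector-wide selloff] ≈ 0.2285

By total probability over both values of poor earnings report:
  P(price drop | sector-wide selloff) = 0.7·0.79 + 0.78·0.21
        = 0.553000 + 0.163800 = 0.716800
Configurations with poor earnings report contribute 0.163800, so
  P(poor earnings report | price drop, sector-wide selloff) = 0.163800 / 0.716800 ≈ 0.2285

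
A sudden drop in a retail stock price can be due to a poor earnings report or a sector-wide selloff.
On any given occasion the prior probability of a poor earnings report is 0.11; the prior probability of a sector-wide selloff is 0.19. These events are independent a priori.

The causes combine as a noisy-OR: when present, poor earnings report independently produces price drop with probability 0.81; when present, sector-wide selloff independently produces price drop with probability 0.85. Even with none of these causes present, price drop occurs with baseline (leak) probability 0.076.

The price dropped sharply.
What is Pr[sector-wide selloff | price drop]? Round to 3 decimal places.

Pr[sector-wide selloff | price drop] ≈ 0.564

Under noisy-OR, P(price drop | causes) = 1 − (1−0.076)·∏(1−qᵢ) over the active causes.
Numerator (weight on configurations with sector-wide selloff): 0.145663 + 0.020350 = 0.166013
The normalizing constant is 0.076×0.89×0.81 + 0.8614×0.89×0.19 + 0.82444×0.11×0.81 + 0.973666×0.11×0.19 = 0.294259
P(sector-wide selloff | price drop) = 0.166013/0.294259 ≈ 0.564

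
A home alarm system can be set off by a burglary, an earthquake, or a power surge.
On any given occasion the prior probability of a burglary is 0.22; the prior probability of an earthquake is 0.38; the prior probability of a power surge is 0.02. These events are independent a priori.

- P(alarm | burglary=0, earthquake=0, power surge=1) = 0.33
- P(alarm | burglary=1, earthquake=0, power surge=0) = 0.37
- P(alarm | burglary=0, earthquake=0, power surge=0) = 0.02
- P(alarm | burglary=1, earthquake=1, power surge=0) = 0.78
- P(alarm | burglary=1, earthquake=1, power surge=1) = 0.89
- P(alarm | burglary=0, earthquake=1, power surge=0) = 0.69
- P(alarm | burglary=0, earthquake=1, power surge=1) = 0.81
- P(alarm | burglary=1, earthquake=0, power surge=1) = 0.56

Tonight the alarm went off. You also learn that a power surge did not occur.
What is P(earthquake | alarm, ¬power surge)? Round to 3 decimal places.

P(earthquake | alarm, ¬power surge) ≈ 0.818

Numerator (weight on configurations with earthquake): 0.204516 + 0.065208 = 0.269724
Normalizer over all consistent configurations: 0.02·0.78·0.62 + 0.69·0.78·0.38 + 0.37·0.22·0.62 + 0.78·0.22·0.38 = 0.329864
Posterior = 0.269724 / 0.329864 ≈ 0.818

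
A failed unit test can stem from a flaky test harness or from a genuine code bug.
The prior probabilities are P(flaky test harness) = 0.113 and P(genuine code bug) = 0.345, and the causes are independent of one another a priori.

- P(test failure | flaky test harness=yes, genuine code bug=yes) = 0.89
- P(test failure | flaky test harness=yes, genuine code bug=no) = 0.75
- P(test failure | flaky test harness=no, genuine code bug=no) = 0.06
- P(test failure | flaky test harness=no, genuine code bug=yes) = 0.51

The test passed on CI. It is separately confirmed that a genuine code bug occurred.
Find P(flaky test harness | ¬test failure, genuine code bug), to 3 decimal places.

Enumerate both values of flaky test harness and weight by the priors:
  P(¬test failure | genuine code bug) = 0.49*0.887 + 0.11*0.113
        = 0.434630 + 0.012430 = 0.447060
Keeping only the flaky test harness-present terms gives 0.012430, so
  P(flaky test harness | ¬test failure, genuine code bug) = 0.012430 / 0.447060 ≈ 0.028

P(flaky test harness | ¬test failure, genuine code bug) ≈ 0.028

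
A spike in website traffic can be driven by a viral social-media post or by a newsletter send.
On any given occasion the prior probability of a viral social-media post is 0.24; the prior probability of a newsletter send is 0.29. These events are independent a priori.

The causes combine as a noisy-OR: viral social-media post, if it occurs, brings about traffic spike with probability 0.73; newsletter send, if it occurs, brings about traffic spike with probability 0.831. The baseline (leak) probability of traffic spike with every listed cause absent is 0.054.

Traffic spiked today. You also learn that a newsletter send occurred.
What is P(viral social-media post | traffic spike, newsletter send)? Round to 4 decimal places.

P(viral social-media post | traffic spike, newsletter send) ≈ 0.2645

Under noisy-OR, P(traffic spike | causes) = 1 − (1−0.054)·∏(1−qᵢ) over the active causes.
P(traffic spike | newsletter send) = 0.840126*0.76 + 0.956834*0.24 = 0.638496 + 0.229640 = 0.868136
Of this, 0.229640 comes from 0.956834*0.24 (the viral social-media post=true cases).
So P(viral social-media post | traffic spike, newsletter send) = 0.229640/0.868136 ≈ 0.2645.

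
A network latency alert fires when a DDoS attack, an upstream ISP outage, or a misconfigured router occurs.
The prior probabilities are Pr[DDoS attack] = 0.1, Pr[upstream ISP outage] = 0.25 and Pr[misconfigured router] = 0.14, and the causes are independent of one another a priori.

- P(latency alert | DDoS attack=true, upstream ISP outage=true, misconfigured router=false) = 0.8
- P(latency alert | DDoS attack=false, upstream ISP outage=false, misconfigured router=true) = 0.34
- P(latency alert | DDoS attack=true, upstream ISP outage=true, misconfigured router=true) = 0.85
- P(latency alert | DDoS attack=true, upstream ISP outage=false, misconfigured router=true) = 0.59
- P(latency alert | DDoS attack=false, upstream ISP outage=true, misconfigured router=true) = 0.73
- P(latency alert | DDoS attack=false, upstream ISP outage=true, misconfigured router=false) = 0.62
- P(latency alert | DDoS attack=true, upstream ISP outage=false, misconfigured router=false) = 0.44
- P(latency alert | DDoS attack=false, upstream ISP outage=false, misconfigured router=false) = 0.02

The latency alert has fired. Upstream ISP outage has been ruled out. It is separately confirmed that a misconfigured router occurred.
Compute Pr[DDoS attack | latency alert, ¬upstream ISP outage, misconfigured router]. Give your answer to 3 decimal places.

For the numerator, keep only DDoS attack=true terms: 0.59*0.1 = 0.059000
Denominator P(latency alert | ¬upstream ISP outage, misconfigured router): 0.34*0.9 + 0.59*0.1 = 0.365000
P(DDoS attack | latency alert, ¬upstream ISP outage, misconfigured router) = 0.059000/0.365000 ≈ 0.162

Pr[DDoS attack | latency alert, ¬upstream ISP outage, misconfigured router] ≈ 0.162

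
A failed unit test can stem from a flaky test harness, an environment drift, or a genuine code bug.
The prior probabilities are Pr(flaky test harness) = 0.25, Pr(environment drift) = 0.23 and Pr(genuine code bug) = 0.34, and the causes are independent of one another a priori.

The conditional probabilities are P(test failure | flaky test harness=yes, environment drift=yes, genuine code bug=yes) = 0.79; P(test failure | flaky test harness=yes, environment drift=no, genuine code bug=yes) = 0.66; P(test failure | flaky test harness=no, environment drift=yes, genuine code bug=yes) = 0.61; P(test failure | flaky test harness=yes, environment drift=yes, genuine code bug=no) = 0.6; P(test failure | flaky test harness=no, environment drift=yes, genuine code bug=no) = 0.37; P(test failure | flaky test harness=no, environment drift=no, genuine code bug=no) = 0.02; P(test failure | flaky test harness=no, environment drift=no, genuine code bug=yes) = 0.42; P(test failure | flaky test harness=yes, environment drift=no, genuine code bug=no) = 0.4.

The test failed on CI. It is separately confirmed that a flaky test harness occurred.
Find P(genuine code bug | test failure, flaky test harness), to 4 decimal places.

For the numerator, keep only genuine code bug=true terms: 0.172788 + 0.061778 = 0.234566
Normalizer over all consistent configurations: 0.4*0.77*0.66 + 0.66*0.77*0.34 + 0.6*0.23*0.66 + 0.79*0.23*0.34 = 0.528926
P(genuine code bug | test failure, flaky test harness) = 0.234566/0.528926 ≈ 0.4435

P(genuine code bug | test failure, flaky test harness) ≈ 0.4435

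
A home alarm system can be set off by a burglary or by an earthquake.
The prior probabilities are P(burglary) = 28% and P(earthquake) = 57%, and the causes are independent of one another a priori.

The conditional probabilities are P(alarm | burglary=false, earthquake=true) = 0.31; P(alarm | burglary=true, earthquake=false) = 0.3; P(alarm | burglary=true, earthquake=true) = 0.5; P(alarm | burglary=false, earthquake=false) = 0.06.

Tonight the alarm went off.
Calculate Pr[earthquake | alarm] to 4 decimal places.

P(alarm) = 0.06·0.72·0.43 + 0.31·0.72·0.57 + 0.3·0.28·0.43 + 0.5·0.28·0.57 = 0.018576 + 0.127224 + 0.036120 + 0.079800 = 0.261720
Of this, 0.207024 comes from 0.127224 + 0.079800 (the earthquake=true cases).
Hence the posterior is 0.207024/0.261720 ≈ 0.7910.

Pr[earthquake | alarm] ≈ 0.7910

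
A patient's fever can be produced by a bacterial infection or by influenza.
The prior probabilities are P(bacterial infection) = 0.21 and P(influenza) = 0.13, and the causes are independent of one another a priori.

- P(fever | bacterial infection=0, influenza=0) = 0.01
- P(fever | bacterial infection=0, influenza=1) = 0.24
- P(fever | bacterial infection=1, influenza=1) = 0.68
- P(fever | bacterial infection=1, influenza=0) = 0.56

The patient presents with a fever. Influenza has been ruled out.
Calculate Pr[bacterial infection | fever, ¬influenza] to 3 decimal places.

Pr[bacterial infection | fever, ¬influenza] ≈ 0.937

P(fever | ¬influenza) = 0.01×0.79 + 0.56×0.21 = 0.007900 + 0.117600 = 0.125500
Restricting to configurations with bacterial infection present: 0.56×0.21 = 0.117600.
So P(bacterial infection | fever, ¬influenza) = 0.117600/0.125500 ≈ 0.937.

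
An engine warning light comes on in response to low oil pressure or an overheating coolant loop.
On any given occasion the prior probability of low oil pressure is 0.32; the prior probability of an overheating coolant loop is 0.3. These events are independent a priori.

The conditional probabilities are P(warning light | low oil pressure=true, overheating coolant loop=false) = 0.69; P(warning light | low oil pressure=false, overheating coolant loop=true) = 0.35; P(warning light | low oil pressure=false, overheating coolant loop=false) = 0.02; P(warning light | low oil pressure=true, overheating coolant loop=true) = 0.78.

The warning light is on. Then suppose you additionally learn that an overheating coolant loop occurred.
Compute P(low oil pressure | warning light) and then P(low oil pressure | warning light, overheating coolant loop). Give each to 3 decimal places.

Numerator (weight on configurations with low oil pressure): 0.154560 + 0.074880 = 0.229440
Denominator P(warning light): 0.02·0.68·0.7 + 0.35·0.68·0.3 + 0.69·0.32·0.7 + 0.78·0.32·0.3 = 0.310360
Posterior = 0.229440 / 0.310360 ≈ 0.739

Now condition on the additional information:
P(warning light | overheating coolant loop) = 0.35*0.68 + 0.78*0.32 = 0.238000 + 0.249600 = 0.487600
The low oil pressure-present share is 0.78*0.32 = 0.249600.
So P(low oil pressure | warning light, overheating coolant loop) = 0.249600/0.487600 ≈ 0.512.
Conditioning on overheating coolant loop lowers the posterior on low oil pressure: the classic explaining-away effect in a common-effect structure.

P(low oil pressure | warning light) ≈ 0.739; P(low oil pressure | warning light, overheating coolant loop) ≈ 0.512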